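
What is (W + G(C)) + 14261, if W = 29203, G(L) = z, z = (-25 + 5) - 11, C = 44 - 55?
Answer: 43433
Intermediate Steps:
C = -11
z = -31 (z = -20 - 11 = -31)
G(L) = -31
(W + G(C)) + 14261 = (29203 - 31) + 14261 = 29172 + 14261 = 43433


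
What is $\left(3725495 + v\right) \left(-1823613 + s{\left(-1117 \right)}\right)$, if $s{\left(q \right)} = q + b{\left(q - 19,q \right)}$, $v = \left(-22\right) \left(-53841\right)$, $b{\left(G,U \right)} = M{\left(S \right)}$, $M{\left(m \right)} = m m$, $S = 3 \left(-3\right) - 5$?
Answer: $-8958456466398$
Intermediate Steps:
$S = -14$ ($S = -9 - 5 = -14$)
$M{\left(m \right)} = m^{2}$
$b{\left(G,U \right)} = 196$ ($b{\left(G,U \right)} = \left(-14\right)^{2} = 196$)
$v = 1184502$
$s{\left(q \right)} = 196 + q$ ($s{\left(q \right)} = q + 196 = 196 + q$)
$\left(3725495 + v\right) \left(-1823613 + s{\left(-1117 \right)}\right) = \left(3725495 + 1184502\right) \left(-1823613 + \left(196 - 1117\right)\right) = 4909997 \left(-1823613 - 921\right) = 4909997 \left(-1824534\right) = -8958456466398$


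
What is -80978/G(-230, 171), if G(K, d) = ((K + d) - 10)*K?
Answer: -40489/7935 ≈ -5.1026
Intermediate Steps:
G(K, d) = K*(-10 + K + d) (G(K, d) = (-10 + K + d)*K = K*(-10 + K + d))
-80978/G(-230, 171) = -80978*(-1/(230*(-10 - 230 + 171))) = -80978/((-230*(-69))) = -80978/15870 = -80978*1/15870 = -40489/7935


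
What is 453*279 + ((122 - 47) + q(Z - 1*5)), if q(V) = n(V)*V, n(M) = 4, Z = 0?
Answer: 126442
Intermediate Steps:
q(V) = 4*V
453*279 + ((122 - 47) + q(Z - 1*5)) = 453*279 + ((122 - 47) + 4*(0 - 1*5)) = 126387 + (75 + 4*(0 - 5)) = 126387 + (75 + 4*(-5)) = 126387 + (75 - 20) = 126387 + 55 = 126442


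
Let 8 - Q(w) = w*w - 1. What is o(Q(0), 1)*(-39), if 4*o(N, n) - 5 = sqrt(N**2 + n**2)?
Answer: -195/4 - 39*sqrt(82)/4 ≈ -137.04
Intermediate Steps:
Q(w) = 9 - w**2 (Q(w) = 8 - (w*w - 1) = 8 - (w**2 - 1) = 8 - (-1 + w**2) = 8 + (1 - w**2) = 9 - w**2)
o(N, n) = 5/4 + sqrt(N**2 + n**2)/4
o(Q(0), 1)*(-39) = (5/4 + sqrt((9 - 1*0**2)**2 + 1**2)/4)*(-39) = (5/4 + sqrt((9 - 1*0)**2 + 1)/4)*(-39) = (5/4 + sqrt((9 + 0)**2 + 1)/4)*(-39) = (5/4 + sqrt(9**2 + 1)/4)*(-39) = (5/4 + sqrt(81 + 1)/4)*(-39) = (5/4 + sqrt(82)/4)*(-39) = -195/4 - 39*sqrt(82)/4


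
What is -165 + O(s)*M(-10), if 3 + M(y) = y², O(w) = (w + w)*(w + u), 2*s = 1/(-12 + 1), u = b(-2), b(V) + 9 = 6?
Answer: -33431/242 ≈ -138.14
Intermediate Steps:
b(V) = -3 (b(V) = -9 + 6 = -3)
u = -3
s = -1/22 (s = 1/(2*(-12 + 1)) = (½)/(-11) = (½)*(-1/11) = -1/22 ≈ -0.045455)
O(w) = 2*w*(-3 + w) (O(w) = (w + w)*(w - 3) = (2*w)*(-3 + w) = 2*w*(-3 + w))
M(y) = -3 + y²
-165 + O(s)*M(-10) = -165 + (2*(-1/22)*(-3 - 1/22))*(-3 + (-10)²) = -165 + (2*(-1/22)*(-67/22))*(-3 + 100) = -165 + (67/242)*97 = -165 + 6499/242 = -33431/242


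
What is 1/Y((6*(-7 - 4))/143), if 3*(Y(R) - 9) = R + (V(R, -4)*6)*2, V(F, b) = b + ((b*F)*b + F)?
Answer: -13/501 ≈ -0.025948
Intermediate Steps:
V(F, b) = F + b + F*b² (V(F, b) = b + ((F*b)*b + F) = b + (F*b² + F) = b + (F + F*b²) = F + b + F*b²)
Y(R) = -7 + 205*R/3 (Y(R) = 9 + (R + ((R - 4 + R*(-4)²)*6)*2)/3 = 9 + (R + ((R - 4 + R*16)*6)*2)/3 = 9 + (R + ((R - 4 + 16*R)*6)*2)/3 = 9 + (R + ((-4 + 17*R)*6)*2)/3 = 9 + (R + (-24 + 102*R)*2)/3 = 9 + (R + (-48 + 204*R))/3 = 9 + (-48 + 205*R)/3 = 9 + (-16 + 205*R/3) = -7 + 205*R/3)
1/Y((6*(-7 - 4))/143) = 1/(-7 + 205*((6*(-7 - 4))/143)/3) = 1/(-7 + 205*((6*(-11))*(1/143))/3) = 1/(-7 + 205*(-66*1/143)/3) = 1/(-7 + (205/3)*(-6/13)) = 1/(-7 - 410/13) = 1/(-501/13) = -13/501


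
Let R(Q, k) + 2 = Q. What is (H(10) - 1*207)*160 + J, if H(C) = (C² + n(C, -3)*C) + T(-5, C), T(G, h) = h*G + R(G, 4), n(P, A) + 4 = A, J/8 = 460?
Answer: -33760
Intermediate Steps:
J = 3680 (J = 8*460 = 3680)
n(P, A) = -4 + A
R(Q, k) = -2 + Q
T(G, h) = -2 + G + G*h (T(G, h) = h*G + (-2 + G) = G*h + (-2 + G) = -2 + G + G*h)
H(C) = -7 + C² - 12*C (H(C) = (C² + (-4 - 3)*C) + (-2 - 5 - 5*C) = (C² - 7*C) + (-7 - 5*C) = -7 + C² - 12*C)
(H(10) - 1*207)*160 + J = ((-7 + 10² - 12*10) - 1*207)*160 + 3680 = ((-7 + 100 - 120) - 207)*160 + 3680 = (-27 - 207)*160 + 3680 = -234*160 + 3680 = -37440 + 3680 = -33760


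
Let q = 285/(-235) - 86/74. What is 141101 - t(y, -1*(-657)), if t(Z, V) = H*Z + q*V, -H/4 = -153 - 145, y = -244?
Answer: 753872721/1739 ≈ 4.3351e+5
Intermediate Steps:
q = -4130/1739 (q = 285*(-1/235) - 86*1/74 = -57/47 - 43/37 = -4130/1739 ≈ -2.3749)
H = 1192 (H = -4*(-153 - 145) = -4*(-298) = 1192)
t(Z, V) = 1192*Z - 4130*V/1739
141101 - t(y, -1*(-657)) = 141101 - (1192*(-244) - (-4130)*(-657)/1739) = 141101 - (-290848 - 4130/1739*657) = 141101 - (-290848 - 2713410/1739) = 141101 - 1*(-508498082/1739) = 141101 + 508498082/1739 = 753872721/1739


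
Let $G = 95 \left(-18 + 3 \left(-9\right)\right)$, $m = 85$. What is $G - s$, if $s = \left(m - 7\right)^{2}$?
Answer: $-10359$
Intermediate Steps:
$s = 6084$ ($s = \left(85 - 7\right)^{2} = 78^{2} = 6084$)
$G = -4275$ ($G = 95 \left(-18 - 27\right) = 95 \left(-45\right) = -4275$)
$G - s = -4275 - 6084 = -10359$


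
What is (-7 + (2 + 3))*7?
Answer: -14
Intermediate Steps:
(-7 + (2 + 3))*7 = (-7 + 5)*7 = -2*7 = -14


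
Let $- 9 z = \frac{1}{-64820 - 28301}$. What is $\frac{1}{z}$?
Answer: $838089$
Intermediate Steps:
$z = \frac{1}{838089}$ ($z = - \frac{1}{9 \left(-64820 - 28301\right)} = - \frac{1}{9 \left(-93121\right)} = \left(- \frac{1}{9}\right) \left(- \frac{1}{93121}\right) = \frac{1}{838089} \approx 1.1932 \cdot 10^{-6}$)
$\frac{1}{z} = \frac{1}{\frac{1}{838089}} = 838089$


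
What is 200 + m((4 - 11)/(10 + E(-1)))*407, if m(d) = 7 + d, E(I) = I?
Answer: 24592/9 ≈ 2732.4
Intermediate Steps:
200 + m((4 - 11)/(10 + E(-1)))*407 = 200 + (7 + (4 - 11)/(10 - 1))*407 = 200 + (7 - 7/9)*407 = 200 + (56/9)*407 = 200 + 22792/9 = 24592/9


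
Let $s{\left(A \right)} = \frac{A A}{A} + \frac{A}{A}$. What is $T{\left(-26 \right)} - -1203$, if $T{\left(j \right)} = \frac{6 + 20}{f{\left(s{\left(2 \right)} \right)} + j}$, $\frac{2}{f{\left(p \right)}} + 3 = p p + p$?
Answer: $\frac{139431}{116} \approx 1202.0$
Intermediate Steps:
$s{\left(A \right)} = 1 + A$ ($s{\left(A \right)} = \frac{A^{2}}{A} + 1 = A + 1 = 1 + A$)
$f{\left(p \right)} = \frac{2}{-3 + p + p^{2}}$ ($f{\left(p \right)} = \frac{2}{-3 + \left(p p + p\right)} = \frac{2}{-3 + \left(p^{2} + p\right)} = \frac{2}{-3 + \left(p + p^{2}\right)} = \frac{2}{-3 + p + p^{2}}$)
$T{\left(j \right)} = \frac{26}{\frac{2}{9} + j}$ ($T{\left(j \right)} = \frac{6 + 20}{\frac{2}{-3 + \left(1 + 2\right) + \left(1 + 2\right)^{2}} + j} = \frac{26}{\frac{2}{-3 + 3 + 3^{2}} + j} = \frac{26}{\frac{2}{-3 + 3 + 9} + j} = \frac{26}{\frac{2}{9} + j}$)
$T{\left(-26 \right)} - -1203 = \frac{234}{2 + 9 \left(-26\right)} - -1203 = \frac{234}{2 - 234} + 1203 = \frac{234}{-232} + 1203 = 234 \left(- \frac{1}{232}\right) + 1203 = - \frac{117}{116} + 1203 = \frac{139431}{116}$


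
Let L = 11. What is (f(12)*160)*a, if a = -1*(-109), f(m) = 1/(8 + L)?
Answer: 17440/19 ≈ 917.89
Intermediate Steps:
f(m) = 1/19 (f(m) = 1/(8 + 11) = 1/19)
a = 109
(f(12)*160)*a = ((1/19)*160)*109 = (160/19)*109 = 17440/19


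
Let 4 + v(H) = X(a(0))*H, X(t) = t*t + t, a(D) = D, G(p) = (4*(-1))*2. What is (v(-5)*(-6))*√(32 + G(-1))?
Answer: 48*√6 ≈ 117.58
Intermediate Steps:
G(p) = -8 (G(p) = -4*2 = -8)
X(t) = t + t² (X(t) = t² + t = t + t²)
v(H) = -4 (v(H) = -4 + (0*(1 + 0))*H = -4 + (0*1)*H = -4 + 0*H = -4 + 0 = -4)
(v(-5)*(-6))*√(32 + G(-1)) = (-4*(-6))*√(32 - 8) = 24*√24 = 24*(2*√6) = 48*√6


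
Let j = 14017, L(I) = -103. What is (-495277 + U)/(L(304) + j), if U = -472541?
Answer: -161303/2319 ≈ -69.557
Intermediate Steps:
(-495277 + U)/(L(304) + j) = (-495277 - 472541)/(-103 + 14017) = -967818/13914 = -967818*1/13914 = -161303/2319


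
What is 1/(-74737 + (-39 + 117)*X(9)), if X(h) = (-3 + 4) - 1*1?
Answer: -1/74737 ≈ -1.3380e-5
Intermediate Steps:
X(h) = 0 (X(h) = 1 - 1 = 0)
1/(-74737 + (-39 + 117)*X(9)) = 1/(-74737 + (-39 + 117)*0) = 1/(-74737 + 78*0) = 1/(-74737 + 0) = 1/(-74737) = -1/74737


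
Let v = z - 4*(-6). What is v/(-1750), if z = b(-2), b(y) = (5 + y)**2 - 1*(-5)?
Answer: -19/875 ≈ -0.021714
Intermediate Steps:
b(y) = 5 + (5 + y)**2 (b(y) = (5 + y)**2 + 5 = 5 + (5 + y)**2)
z = 14 (z = 5 + (5 - 2)**2 = 5 + 3**2 = 5 + 9 = 14)
v = 38 (v = 14 - 4*(-6) = 14 + 24 = 38)
v/(-1750) = 38/(-1750) = 38*(-1/1750) = -19/875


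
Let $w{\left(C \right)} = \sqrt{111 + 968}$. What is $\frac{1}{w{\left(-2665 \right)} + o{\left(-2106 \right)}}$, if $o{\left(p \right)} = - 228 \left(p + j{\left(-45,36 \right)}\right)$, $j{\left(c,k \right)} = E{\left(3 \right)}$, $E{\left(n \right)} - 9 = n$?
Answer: $\frac{477432}{227941313545} - \frac{\sqrt{1079}}{227941313545} \approx 2.0944 \cdot 10^{-6}$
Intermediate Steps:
$E{\left(n \right)} = 9 + n$
$j{\left(c,k \right)} = 12$ ($j{\left(c,k \right)} = 9 + 3 = 12$)
$w{\left(C \right)} = \sqrt{1079}$
$o{\left(p \right)} = -2736 - 228 p$ ($o{\left(p \right)} = - 228 \left(p + 12\right) = - 228 \left(12 + p\right) = -2736 - 228 p$)
$\frac{1}{w{\left(-2665 \right)} + o{\left(-2106 \right)}} = \frac{1}{\sqrt{1079} - -477432} = \frac{1}{\sqrt{1079} + \left(-2736 + 480168\right)} = \frac{1}{\sqrt{1079} + 477432} = \frac{1}{477432 + \sqrt{1079}}$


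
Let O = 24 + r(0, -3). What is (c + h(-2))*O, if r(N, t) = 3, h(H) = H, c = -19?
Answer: -567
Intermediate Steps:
O = 27 (O = 24 + 3 = 27)
(c + h(-2))*O = (-19 - 2)*27 = -21*27 = -567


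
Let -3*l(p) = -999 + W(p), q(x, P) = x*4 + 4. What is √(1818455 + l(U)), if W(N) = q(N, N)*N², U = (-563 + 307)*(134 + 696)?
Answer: 2*√28778846575817073/3 ≈ 1.1310e+8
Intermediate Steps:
q(x, P) = 4 + 4*x (q(x, P) = 4*x + 4 = 4 + 4*x)
U = -212480 (U = -256*830 = -212480)
W(N) = N²*(4 + 4*N) (W(N) = (4 + 4*N)*N² = N²*(4 + 4*N))
l(p) = 333 - 4*p²*(1 + p)/3 (l(p) = -(-999 + 4*p²*(1 + p))/3 = 333 - 4*p²*(1 + p)/3)
√(1818455 + l(U)) = √(1818455 + (333 - 4/3*(-212480)²*(1 - 212480))) = √(1818455 + (333 - 4/3*45147750400*(-212479))) = √(1818455 + (333 + 38371795428966400/3)) = √(1818455 + 38371795428967399/3) = √(38371795434422764/3) = 2*√28778846575817073/3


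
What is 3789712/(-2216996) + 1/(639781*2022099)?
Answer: -39538325695620493/23130071602783401 ≈ -1.7094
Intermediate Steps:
3789712/(-2216996) + 1/(639781*2022099) = 3789712*(-1/2216996) + (1/639781)*(1/2022099) = -947428/554249 + 1/1293700520319 = -39538325695620493/23130071602783401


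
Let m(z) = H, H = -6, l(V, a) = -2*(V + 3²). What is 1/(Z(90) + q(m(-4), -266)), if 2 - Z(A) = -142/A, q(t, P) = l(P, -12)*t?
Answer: -45/138619 ≈ -0.00032463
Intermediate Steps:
l(V, a) = -18 - 2*V (l(V, a) = -2*(V + 9) = -2*(9 + V) = -18 - 2*V)
m(z) = -6
q(t, P) = t*(-18 - 2*P) (q(t, P) = (-18 - 2*P)*t = t*(-18 - 2*P))
Z(A) = 2 + 142/A (Z(A) = 2 - (-142)/A = 2 + 142/A)
1/(Z(90) + q(m(-4), -266)) = 1/((2 + 142/90) - 2*(-6)*(9 - 266)) = 1/((2 + 142*(1/90)) - 2*(-6)*(-257)) = 1/((2 + 71/45) - 3084) = 1/(161/45 - 3084) = 1/(-138619/45) = -45/138619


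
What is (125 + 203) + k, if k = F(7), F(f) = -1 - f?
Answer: 320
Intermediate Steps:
k = -8 (k = -1 - 1*7 = -1 - 7 = -8)
(125 + 203) + k = (125 + 203) - 8 = 328 - 8 = 320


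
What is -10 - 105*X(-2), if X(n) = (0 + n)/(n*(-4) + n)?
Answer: 25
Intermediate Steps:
X(n) = -⅓ (X(n) = n/(-4*n + n) = n/((-3*n)) = n*(-1/(3*n)) = -⅓)
-10 - 105*X(-2) = -10 - 105*(-⅓) = -10 + 35 = 25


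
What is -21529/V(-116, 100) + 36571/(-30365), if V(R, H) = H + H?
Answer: -132208457/1214600 ≈ -108.85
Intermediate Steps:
V(R, H) = 2*H
-21529/V(-116, 100) + 36571/(-30365) = -21529/(2*100) + 36571/(-30365) = -21529/200 + 36571*(-1/30365) = -21529*1/200 - 36571/30365 = -21529/200 - 36571/30365 = -132208457/1214600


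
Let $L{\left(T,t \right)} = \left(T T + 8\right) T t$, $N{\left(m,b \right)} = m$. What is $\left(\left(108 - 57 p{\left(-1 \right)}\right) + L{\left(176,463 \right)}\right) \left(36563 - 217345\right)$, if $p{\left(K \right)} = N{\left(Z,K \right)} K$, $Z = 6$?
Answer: $-456442848430044$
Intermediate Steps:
$p{\left(K \right)} = 6 K$
$L{\left(T,t \right)} = T t \left(8 + T^{2}\right)$ ($L{\left(T,t \right)} = \left(T^{2} + 8\right) T t = \left(8 + T^{2}\right) T t = T t \left(8 + T^{2}\right)$)
$\left(\left(108 - 57 p{\left(-1 \right)}\right) + L{\left(176,463 \right)}\right) \left(36563 - 217345\right) = \left(\left(108 - 57 \cdot 6 \left(-1\right)\right) + 176 \cdot 463 \left(8 + 176^{2}\right)\right) \left(36563 - 217345\right) = \left(\left(108 - -342\right) + 176 \cdot 463 \left(8 + 30976\right)\right) \left(-180782\right) = \left(\left(108 + 342\right) + 176 \cdot 463 \cdot 30984\right) \left(-180782\right) = \left(450 + 2524824192\right) \left(-180782\right) = 2524824642 \left(-180782\right) = -456442848430044$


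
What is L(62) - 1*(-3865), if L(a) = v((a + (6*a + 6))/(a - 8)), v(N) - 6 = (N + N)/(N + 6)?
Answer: 739581/191 ≈ 3872.2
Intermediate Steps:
v(N) = 6 + 2*N/(6 + N) (v(N) = 6 + (N + N)/(N + 6) = 6 + (2*N)/(6 + N) = 6 + 2*N/(6 + N))
L(a) = 4*(9 + 2*(6 + 7*a)/(-8 + a))/(6 + (6 + 7*a)/(-8 + a)) (L(a) = 4*(9 + 2*((a + (6*a + 6))/(a - 8)))/(6 + (a + (6*a + 6))/(a - 8)) = 4*(9 + 2*((a + (6 + 6*a))/(-8 + a)))/(6 + (a + (6 + 6*a))/(-8 + a)) = 4*(9 + 2*((6 + 7*a)/(-8 + a)))/(6 + (6 + 7*a)/(-8 + a)) = 4*(9 + 2*(6 + 7*a)/(-8 + a))/(6 + (6 + 7*a)/(-8 + a)))
L(62) - 1*(-3865) = 4*(-60 + 23*62)/(-42 + 13*62) - 1*(-3865) = 4*(-60 + 1426)/(-42 + 806) + 3865 = 4*1366/764 + 3865 = 4*(1/764)*1366 + 3865 = 1366/191 + 3865 = 739581/191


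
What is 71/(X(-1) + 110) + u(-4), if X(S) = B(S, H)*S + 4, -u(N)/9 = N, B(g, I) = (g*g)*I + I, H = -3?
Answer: 4391/120 ≈ 36.592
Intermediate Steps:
B(g, I) = I + I*g² (B(g, I) = g²*I + I = I*g² + I = I + I*g²)
u(N) = -9*N
X(S) = 4 + S*(-3 - 3*S²) (X(S) = (-3*(1 + S²))*S + 4 = (-3 - 3*S²)*S + 4 = S*(-3 - 3*S²) + 4 = 4 + S*(-3 - 3*S²))
71/(X(-1) + 110) + u(-4) = 71/((4 - 3*(-1) - 3*(-1)³) + 110) - 9*(-4) = 71/((4 + 3 - 3*(-1)) + 110) + 36 = 71/((4 + 3 + 3) + 110) + 36 = 71/(10 + 110) + 36 = 71/120 + 36 = 4391/120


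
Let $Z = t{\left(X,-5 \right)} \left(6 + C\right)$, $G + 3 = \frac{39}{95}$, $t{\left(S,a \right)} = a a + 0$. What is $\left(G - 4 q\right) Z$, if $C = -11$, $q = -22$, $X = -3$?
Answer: $- \frac{202850}{19} \approx -10676.0$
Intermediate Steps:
$t{\left(S,a \right)} = a^{2}$ ($t{\left(S,a \right)} = a^{2} + 0 = a^{2}$)
$G = - \frac{246}{95}$ ($G = -3 + \frac{39}{95} = - \frac{246}{95} \approx -2.5895$)
$Z = -125$ ($Z = \left(-5\right)^{2} \left(6 - 11\right) = 25 \left(-5\right) = -125$)
$\left(G - 4 q\right) Z = \left(- \frac{246}{95} - -88\right) \left(-125\right) = \left(- \frac{246}{95} + 88\right) \left(-125\right) = \frac{8114}{95} \left(-125\right) = - \frac{202850}{19}$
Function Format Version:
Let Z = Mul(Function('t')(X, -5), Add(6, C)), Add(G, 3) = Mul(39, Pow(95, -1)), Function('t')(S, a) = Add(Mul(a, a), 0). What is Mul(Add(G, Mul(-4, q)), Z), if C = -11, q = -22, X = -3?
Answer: Rational(-202850, 19) ≈ -10676.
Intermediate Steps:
Function('t')(S, a) = Pow(a, 2) (Function('t')(S, a) = Add(Pow(a, 2), 0) = Pow(a, 2))
G = Rational(-246, 95) (G = Add(-3, Mul(39, Pow(95, -1))) = Add(-3, Mul(39, Rational(1, 95))) = Add(-3, Rational(39, 95)) = Rational(-246, 95) ≈ -2.5895)
Z = -125 (Z = Mul(Pow(-5, 2), Add(6, -11)) = Mul(25, -5) = -125)
Mul(Add(G, Mul(-4, q)), Z) = Mul(Add(Rational(-246, 95), Mul(-4, -22)), -125) = Mul(Add(Rational(-246, 95), 88), -125) = Mul(Rational(8114, 95), -125) = Rational(-202850, 19)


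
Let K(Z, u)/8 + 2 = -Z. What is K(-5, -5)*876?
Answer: 21024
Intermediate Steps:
K(Z, u) = -16 - 8*Z (K(Z, u) = -16 + 8*(-Z) = -16 - 8*Z)
K(-5, -5)*876 = (-16 - 8*(-5))*876 = (-16 + 40)*876 = 24*876 = 21024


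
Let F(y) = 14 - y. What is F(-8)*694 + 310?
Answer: 15578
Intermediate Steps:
F(-8)*694 + 310 = (14 - 1*(-8))*694 + 310 = (14 + 8)*694 + 310 = 22*694 + 310 = 15268 + 310 = 15578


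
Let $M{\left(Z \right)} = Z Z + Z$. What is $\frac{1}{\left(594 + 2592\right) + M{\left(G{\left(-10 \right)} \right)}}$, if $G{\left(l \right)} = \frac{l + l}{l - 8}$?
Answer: $\frac{81}{258256} \approx 0.00031364$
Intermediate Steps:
$G{\left(l \right)} = \frac{2 l}{-8 + l}$
$M{\left(Z \right)} = Z + Z^{2}$ ($M{\left(Z \right)} = Z^{2} + Z = Z + Z^{2}$)
$\frac{1}{\left(594 + 2592\right) + M{\left(G{\left(-10 \right)} \right)}} = \frac{1}{\left(594 + 2592\right) + 2 \left(-10\right) \frac{1}{-8 - 10} \left(1 + 2 \left(-10\right) \frac{1}{-8 - 10}\right)} = \frac{1}{3186 + 2 \left(-10\right) \frac{1}{-18} \left(1 + 2 \left(-10\right) \frac{1}{-18}\right)} = \frac{1}{3186 + 2 \left(-10\right) \left(- \frac{1}{18}\right) \left(1 + 2 \left(-10\right) \left(- \frac{1}{18}\right)\right)} = \frac{1}{3186 + \frac{10 \left(1 + \frac{10}{9}\right)}{9}} = \frac{1}{3186 + \frac{10}{9} \cdot \frac{19}{9}} = \frac{1}{3186 + \frac{190}{81}} = \frac{1}{\frac{258256}{81}} = \frac{81}{258256}$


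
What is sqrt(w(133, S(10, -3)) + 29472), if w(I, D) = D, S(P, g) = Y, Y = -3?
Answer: sqrt(29469) ≈ 171.67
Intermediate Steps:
S(P, g) = -3
sqrt(w(133, S(10, -3)) + 29472) = sqrt(-3 + 29472) = sqrt(29469)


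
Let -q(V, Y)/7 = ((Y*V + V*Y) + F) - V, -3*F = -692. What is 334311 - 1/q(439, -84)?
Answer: 519240812934/1553167 ≈ 3.3431e+5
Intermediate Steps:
F = 692/3 (F = -⅓*(-692) = 692/3 ≈ 230.67)
q(V, Y) = -4844/3 + 7*V - 14*V*Y (q(V, Y) = -7*(((Y*V + V*Y) + 692/3) - V) = -7*(((V*Y + V*Y) + 692/3) - V) = -7*((2*V*Y + 692/3) - V) = -7*((692/3 + 2*V*Y) - V) = -7*(692/3 - V + 2*V*Y) = -4844/3 + 7*V - 14*V*Y)
334311 - 1/q(439, -84) = 334311 - 1/(-4844/3 + 7*439 - 14*439*(-84)) = 334311 - 1/(-4844/3 + 3073 + 516264) = 334311 - 1/1553167/3 = 334311 - 1*3/1553167 = 334311 - 3/1553167 = 519240812934/1553167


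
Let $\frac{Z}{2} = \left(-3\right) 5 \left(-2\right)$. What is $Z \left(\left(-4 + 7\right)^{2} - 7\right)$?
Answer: $120$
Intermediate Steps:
$Z = 60$ ($Z = 2 \left(-3\right) 5 \left(-2\right) = 2 \left(\left(-15\right) \left(-2\right)\right) = 2 \cdot 30 = 60$)
$Z \left(\left(-4 + 7\right)^{2} - 7\right) = 60 \left(\left(-4 + 7\right)^{2} - 7\right) = 60 \left(3^{2} + \left(-1 + \left(-14 + 8\right)\right)\right) = 60 \left(9 - 7\right) = 60 \cdot 2 = 120$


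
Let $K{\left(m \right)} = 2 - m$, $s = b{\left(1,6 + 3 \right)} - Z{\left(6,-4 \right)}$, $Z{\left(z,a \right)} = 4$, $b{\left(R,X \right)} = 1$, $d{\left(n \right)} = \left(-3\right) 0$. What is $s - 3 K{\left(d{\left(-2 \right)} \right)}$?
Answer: $-9$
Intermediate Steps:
$d{\left(n \right)} = 0$
$s = -3$ ($s = 1 - 4 = -3$)
$s - 3 K{\left(d{\left(-2 \right)} \right)} = -3 - 3 \left(2 - 0\right) = -3 - 3 \left(2 + 0\right) = -3 - 6 = -9$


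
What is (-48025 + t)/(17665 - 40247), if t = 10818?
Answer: 37207/22582 ≈ 1.6476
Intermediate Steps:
(-48025 + t)/(17665 - 40247) = (-48025 + 10818)/(17665 - 40247) = -37207/(-22582) = -37207*(-1/22582) = 37207/22582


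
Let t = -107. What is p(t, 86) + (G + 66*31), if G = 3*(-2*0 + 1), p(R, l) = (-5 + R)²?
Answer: 14593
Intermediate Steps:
G = 3 (G = 3*(0 + 1) = 3*1 = 3)
p(t, 86) + (G + 66*31) = (-5 - 107)² + (3 + 66*31) = (-112)² + (3 + 2046) = 12544 + 2049 = 14593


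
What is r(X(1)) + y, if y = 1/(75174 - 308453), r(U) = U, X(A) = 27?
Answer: 6298532/233279 ≈ 27.000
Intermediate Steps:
y = -1/233279 (y = 1/(-233279) = -1/233279 ≈ -4.2867e-6)
r(X(1)) + y = 27 - 1/233279 = 6298532/233279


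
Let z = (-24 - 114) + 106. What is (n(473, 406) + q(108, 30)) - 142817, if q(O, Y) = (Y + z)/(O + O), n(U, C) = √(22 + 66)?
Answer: -15424237/108 + 2*√22 ≈ -1.4281e+5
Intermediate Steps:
z = -32 (z = -138 + 106 = -32)
n(U, C) = 2*√22 (n(U, C) = √88 = 2*√22)
q(O, Y) = (-32 + Y)/(2*O) (q(O, Y) = (Y - 32)/(O + O) = (-32 + Y)/((2*O)) = (-32 + Y)*(1/(2*O)) = (-32 + Y)/(2*O))
(n(473, 406) + q(108, 30)) - 142817 = (2*√22 + (½)*(-32 + 30)/108) - 142817 = (2*√22 + (½)*(1/108)*(-2)) - 142817 = (2*√22 - 1/108) - 142817 = (-1/108 + 2*√22) - 142817 = -15424237/108 + 2*√22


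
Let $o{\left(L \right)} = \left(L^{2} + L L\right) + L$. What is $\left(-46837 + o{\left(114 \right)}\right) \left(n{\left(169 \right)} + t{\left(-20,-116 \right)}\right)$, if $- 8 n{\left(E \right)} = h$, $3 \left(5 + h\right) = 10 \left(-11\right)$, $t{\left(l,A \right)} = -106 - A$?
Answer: $- \frac{7566815}{24} \approx -3.1528 \cdot 10^{5}$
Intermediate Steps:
$o{\left(L \right)} = L + 2 L^{2}$ ($o{\left(L \right)} = \left(L^{2} + L^{2}\right) + L = 2 L^{2} + L = L + 2 L^{2}$)
$h = - \frac{125}{3}$ ($h = -5 + \frac{10 \left(-11\right)}{3} = -5 + \frac{1}{3} \left(-110\right) = -5 - \frac{110}{3} = - \frac{125}{3} \approx -41.667$)
$n{\left(E \right)} = \frac{125}{24}$ ($n{\left(E \right)} = \left(- \frac{1}{8}\right) \left(- \frac{125}{3}\right) = \frac{125}{24}$)
$\left(-46837 + o{\left(114 \right)}\right) \left(n{\left(169 \right)} + t{\left(-20,-116 \right)}\right) = \left(-46837 + 114 \left(1 + 2 \cdot 114\right)\right) \left(\frac{125}{24} - -10\right) = \left(-46837 + 114 \left(1 + 228\right)\right) \left(\frac{125}{24} + \left(-106 + 116\right)\right) = \left(-46837 + 114 \cdot 229\right) \left(\frac{125}{24} + 10\right) = \left(-46837 + 26106\right) \frac{365}{24} = \left(-20731\right) \frac{365}{24} = - \frac{7566815}{24}$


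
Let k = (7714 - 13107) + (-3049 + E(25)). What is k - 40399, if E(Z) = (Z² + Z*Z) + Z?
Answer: -47566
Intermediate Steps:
E(Z) = Z + 2*Z² (E(Z) = (Z² + Z²) + Z = 2*Z² + Z = Z + 2*Z²)
k = -7167 (k = (7714 - 13107) + (-3049 + 25*(1 + 2*25)) = -5393 + (-3049 + 25*(1 + 50)) = -5393 + (-3049 + 25*51) = -5393 + (-3049 + 1275) = -5393 - 1774 = -7167)
k - 40399 = -7167 - 40399 = -47566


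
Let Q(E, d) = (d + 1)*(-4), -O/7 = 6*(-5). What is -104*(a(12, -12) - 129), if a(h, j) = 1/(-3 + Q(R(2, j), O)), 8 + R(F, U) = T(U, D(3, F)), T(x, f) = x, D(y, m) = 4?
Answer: 11363456/847 ≈ 13416.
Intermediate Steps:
R(F, U) = -8 + U
O = 210 (O = -42*(-5) = -7*(-30) = 210)
Q(E, d) = -4 - 4*d (Q(E, d) = (1 + d)*(-4) = -4 - 4*d)
a(h, j) = -1/847 (a(h, j) = 1/(-3 + (-4 - 4*210)) = 1/(-3 + (-4 - 840)) = 1/(-3 - 844) = 1/(-847) = -1/847)
-104*(a(12, -12) - 129) = -104*(-1/847 - 129) = -104*(-109264/847) = 11363456/847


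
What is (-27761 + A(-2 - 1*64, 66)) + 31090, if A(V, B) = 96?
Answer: 3425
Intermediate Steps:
(-27761 + A(-2 - 1*64, 66)) + 31090 = (-27761 + 96) + 31090 = -27665 + 31090 = 3425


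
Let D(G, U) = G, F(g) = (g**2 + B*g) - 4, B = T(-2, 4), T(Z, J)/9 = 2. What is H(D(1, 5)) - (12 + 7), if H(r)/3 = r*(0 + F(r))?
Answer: 26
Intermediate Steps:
T(Z, J) = 18 (T(Z, J) = 9*2 = 18)
B = 18
F(g) = -4 + g**2 + 18*g (F(g) = (g**2 + 18*g) - 4 = -4 + g**2 + 18*g)
H(r) = 3*r*(-4 + r**2 + 18*r) (H(r) = 3*(r*(0 + (-4 + r**2 + 18*r))) = 3*(r*(-4 + r**2 + 18*r)) = 3*r*(-4 + r**2 + 18*r))
H(D(1, 5)) - (12 + 7) = 3*1*(-4 + 1**2 + 18*1) - (12 + 7) = 3*1*(-4 + 1 + 18) - 1*19 = 3*1*15 - 19 = 45 - 19 = 26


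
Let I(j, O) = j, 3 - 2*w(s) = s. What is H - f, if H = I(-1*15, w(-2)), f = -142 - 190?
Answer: 317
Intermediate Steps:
w(s) = 3/2 - s/2
f = -332
H = -15 (H = -1*15 = -15)
H - f = -15 - 1*(-332) = -15 + 332 = 317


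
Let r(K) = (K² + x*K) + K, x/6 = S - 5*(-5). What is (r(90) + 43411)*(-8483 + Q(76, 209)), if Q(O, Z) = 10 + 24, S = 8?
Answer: -586538029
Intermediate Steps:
Q(O, Z) = 34
x = 198 (x = 6*(8 - 5*(-5)) = 6*(8 + 25) = 6*33 = 198)
r(K) = K² + 199*K (r(K) = (K² + 198*K) + K = K² + 199*K)
(r(90) + 43411)*(-8483 + Q(76, 209)) = (90*(199 + 90) + 43411)*(-8483 + 34) = (90*289 + 43411)*(-8449) = (26010 + 43411)*(-8449) = 69421*(-8449) = -586538029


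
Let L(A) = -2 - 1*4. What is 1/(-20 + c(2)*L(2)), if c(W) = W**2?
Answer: -1/44 ≈ -0.022727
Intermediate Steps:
L(A) = -6 (L(A) = -2 - 4 = -6)
1/(-20 + c(2)*L(2)) = 1/(-20 + 2**2*(-6)) = 1/(-20 + 4*(-6)) = 1/(-20 - 24) = 1/(-44) = -1/44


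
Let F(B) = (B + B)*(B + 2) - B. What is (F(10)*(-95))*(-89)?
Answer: 1944650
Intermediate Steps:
F(B) = -B + 2*B*(2 + B) (F(B) = (2*B)*(2 + B) - B = 2*B*(2 + B) - B = -B + 2*B*(2 + B))
(F(10)*(-95))*(-89) = ((10*(3 + 2*10))*(-95))*(-89) = ((10*(3 + 20))*(-95))*(-89) = ((10*23)*(-95))*(-89) = (230*(-95))*(-89) = -21850*(-89) = 1944650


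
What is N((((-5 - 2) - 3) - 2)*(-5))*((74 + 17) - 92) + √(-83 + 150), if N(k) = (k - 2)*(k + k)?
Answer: -6960 + √67 ≈ -6951.8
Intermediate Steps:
N(k) = 2*k*(-2 + k) (N(k) = (-2 + k)*(2*k) = 2*k*(-2 + k))
N((((-5 - 2) - 3) - 2)*(-5))*((74 + 17) - 92) + √(-83 + 150) = (2*((((-5 - 2) - 3) - 2)*(-5))*(-2 + (((-5 - 2) - 3) - 2)*(-5)))*((74 + 17) - 92) + √(-83 + 150) = (2*(((-7 - 3) - 2)*(-5))*(-2 + ((-7 - 3) - 2)*(-5)))*(91 - 92) + √67 = (2*((-10 - 2)*(-5))*(-2 + (-10 - 2)*(-5)))*(-1) + √67 = (2*(-12*(-5))*(-2 - 12*(-5)))*(-1) + √67 = (2*60*(-2 + 60))*(-1) + √67 = (2*60*58)*(-1) + √67 = 6960*(-1) + √67 = -6960 + √67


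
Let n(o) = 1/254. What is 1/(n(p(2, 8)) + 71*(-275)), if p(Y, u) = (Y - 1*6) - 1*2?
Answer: -254/4959349 ≈ -5.1216e-5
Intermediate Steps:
p(Y, u) = -8 + Y (p(Y, u) = (Y - 6) - 2 = (-6 + Y) - 2 = -8 + Y)
n(o) = 1/254
1/(n(p(2, 8)) + 71*(-275)) = 1/(1/254 + 71*(-275)) = 1/(1/254 - 19525) = 1/(-4959349/254) = -254/4959349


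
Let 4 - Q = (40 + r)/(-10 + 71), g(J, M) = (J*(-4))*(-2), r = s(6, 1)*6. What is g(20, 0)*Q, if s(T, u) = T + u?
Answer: 25920/61 ≈ 424.92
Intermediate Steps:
r = 42 (r = (6 + 1)*6 = 7*6 = 42)
g(J, M) = 8*J (g(J, M) = -4*J*(-2) = 8*J)
Q = 162/61 (Q = 4 - (40 + 42)/(-10 + 71) = 4 - 82/61 = 162/61 ≈ 2.6557)
g(20, 0)*Q = (8*20)*(162/61) = 160*(162/61) = 25920/61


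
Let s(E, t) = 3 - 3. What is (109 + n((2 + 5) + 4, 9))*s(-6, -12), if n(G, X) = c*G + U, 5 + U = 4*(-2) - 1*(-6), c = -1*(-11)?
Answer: 0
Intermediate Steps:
s(E, t) = 0
c = 11
U = -7 (U = -5 + (4*(-2) - 1*(-6)) = -5 + (-8 + 6) = -5 - 2 = -7)
n(G, X) = -7 + 11*G (n(G, X) = 11*G - 7 = -7 + 11*G)
(109 + n((2 + 5) + 4, 9))*s(-6, -12) = (109 + (-7 + 11*((2 + 5) + 4)))*0 = (109 + (-7 + 11*(7 + 4)))*0 = (109 + (-7 + 11*11))*0 = (109 + (-7 + 121))*0 = (109 + 114)*0 = 223*0 = 0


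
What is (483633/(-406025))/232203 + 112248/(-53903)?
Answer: -65645598309/31523821975 ≈ -2.0824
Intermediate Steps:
(483633/(-406025))/232203 + 112248/(-53903) = (483633*(-1/406025))*(1/232203) + 112248*(-1/53903) = -4437/3725*1/232203 - 112248/53903 = -3/584825 - 112248/53903 = -65645598309/31523821975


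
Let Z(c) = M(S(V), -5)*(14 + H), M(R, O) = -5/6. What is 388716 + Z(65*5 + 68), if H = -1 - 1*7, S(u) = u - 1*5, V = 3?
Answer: 388711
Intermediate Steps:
S(u) = -5 + u (S(u) = u - 5 = -5 + u)
M(R, O) = -⅚ (M(R, O) = -5*⅙ = -⅚)
H = -8 (H = -1 - 7 = -8)
Z(c) = -5 (Z(c) = -5*(14 - 8)/6 = -⅚*6 = -5)
388716 + Z(65*5 + 68) = 388716 - 5 = 388711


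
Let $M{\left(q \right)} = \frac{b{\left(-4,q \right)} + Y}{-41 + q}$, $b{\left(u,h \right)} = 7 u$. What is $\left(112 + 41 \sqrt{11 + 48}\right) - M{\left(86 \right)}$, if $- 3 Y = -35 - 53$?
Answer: $\frac{15116}{135} + 41 \sqrt{59} \approx 426.9$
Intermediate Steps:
$Y = \frac{88}{3}$ ($Y = - \frac{-35 - 53}{3} = \left(- \frac{1}{3}\right) \left(-88\right) = \frac{88}{3} \approx 29.333$)
$M{\left(q \right)} = \frac{4}{3 \left(-41 + q\right)}$ ($M{\left(q \right)} = \frac{7 \left(-4\right) + \frac{88}{3}}{-41 + q} = \frac{-28 + \frac{88}{3}}{-41 + q} = \frac{4}{3 \left(-41 + q\right)}$)
$\left(112 + 41 \sqrt{11 + 48}\right) - M{\left(86 \right)} = \left(112 + 41 \sqrt{11 + 48}\right) - \frac{4}{3 \left(-41 + 86\right)} = \left(112 + 41 \sqrt{59}\right) - \frac{4}{3 \cdot 45} = \left(112 + 41 \sqrt{59}\right) - \frac{4}{3} \cdot \frac{1}{45} = \left(112 + 41 \sqrt{59}\right) - \frac{4}{135} = \frac{15116}{135} + 41 \sqrt{59}$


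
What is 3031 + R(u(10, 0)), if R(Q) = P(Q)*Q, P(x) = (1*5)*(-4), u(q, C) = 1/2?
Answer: 3021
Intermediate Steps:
u(q, C) = ½
P(x) = -20 (P(x) = 5*(-4) = -20)
R(Q) = -20*Q
3031 + R(u(10, 0)) = 3031 - 20*½ = 3031 - 10 = 3021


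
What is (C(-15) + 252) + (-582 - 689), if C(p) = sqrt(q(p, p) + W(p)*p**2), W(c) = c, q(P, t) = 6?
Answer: -1019 + I*sqrt(3369) ≈ -1019.0 + 58.043*I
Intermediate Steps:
C(p) = sqrt(6 + p**3) (C(p) = sqrt(6 + p*p**2) = sqrt(6 + p**3))
(C(-15) + 252) + (-582 - 689) = (sqrt(6 + (-15)**3) + 252) + (-582 - 689) = (sqrt(6 - 3375) + 252) - 1271 = (sqrt(-3369) + 252) - 1271 = (I*sqrt(3369) + 252) - 1271 = (252 + I*sqrt(3369)) - 1271 = -1019 + I*sqrt(3369)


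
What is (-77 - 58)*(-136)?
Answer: 18360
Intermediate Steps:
(-77 - 58)*(-136) = -135*(-136) = 18360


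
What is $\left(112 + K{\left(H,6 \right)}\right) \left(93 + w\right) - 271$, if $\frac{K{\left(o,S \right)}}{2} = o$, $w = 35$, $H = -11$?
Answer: $11249$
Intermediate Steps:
$K{\left(o,S \right)} = 2 o$
$\left(112 + K{\left(H,6 \right)}\right) \left(93 + w\right) - 271 = \left(112 + 2 \left(-11\right)\right) \left(93 + 35\right) - 271 = \left(112 - 22\right) 128 - 271 = 90 \cdot 128 - 271 = 11520 - 271 = 11249$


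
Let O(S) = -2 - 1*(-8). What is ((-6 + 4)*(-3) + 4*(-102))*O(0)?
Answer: -2412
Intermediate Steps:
O(S) = 6 (O(S) = -2 + 8 = 6)
((-6 + 4)*(-3) + 4*(-102))*O(0) = ((-6 + 4)*(-3) + 4*(-102))*6 = (-2*(-3) - 408)*6 = (6 - 408)*6 = -402*6 = -2412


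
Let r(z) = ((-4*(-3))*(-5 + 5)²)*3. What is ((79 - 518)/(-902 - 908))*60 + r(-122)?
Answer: 2634/181 ≈ 14.552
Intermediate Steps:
r(z) = 0 (r(z) = (12*0²)*3 = (12*0)*3 = 0*3 = 0)
((79 - 518)/(-902 - 908))*60 + r(-122) = ((79 - 518)/(-902 - 908))*60 + 0 = -439/(-1810)*60 + 0 = -439*(-1/1810)*60 + 0 = (439/1810)*60 + 0 = 2634/181 + 0 = 2634/181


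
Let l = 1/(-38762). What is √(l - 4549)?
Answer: 11*I*√56486273358/38762 ≈ 67.446*I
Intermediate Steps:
l = -1/38762 ≈ -2.5798e-5
√(l - 4549) = √(-1/38762 - 4549) = √(-176328339/38762) = 11*I*√56486273358/38762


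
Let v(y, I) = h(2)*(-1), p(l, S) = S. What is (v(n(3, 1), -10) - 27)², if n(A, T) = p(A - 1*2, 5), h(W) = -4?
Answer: 529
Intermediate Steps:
n(A, T) = 5
v(y, I) = 4 (v(y, I) = -4*(-1) = 4)
(v(n(3, 1), -10) - 27)² = (4 - 27)² = (-23)² = 529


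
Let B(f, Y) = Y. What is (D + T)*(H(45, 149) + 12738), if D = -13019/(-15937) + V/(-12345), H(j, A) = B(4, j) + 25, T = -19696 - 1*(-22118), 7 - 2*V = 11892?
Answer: 1221281713284812/39348453 ≈ 3.1038e+7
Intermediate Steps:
V = -11885/2 (V = 7/2 - ½*11892 = 7/2 - 5946 = -11885/2 ≈ -5942.5)
T = 2422 (T = -19696 + 22118 = 2422)
H(j, A) = 25 + j (H(j, A) = j + 25 = 25 + j)
D = 102170071/78696906 (D = -13019/(-15937) - 11885/2/(-12345) = -13019*(-1/15937) - 11885/2*(-1/12345) = 13019/15937 + 2377/4938 = 102170071/78696906 ≈ 1.2983)
(D + T)*(H(45, 149) + 12738) = (102170071/78696906 + 2422)*((25 + 45) + 12738) = 190706076403*(70 + 12738)/78696906 = (190706076403/78696906)*12808 = 1221281713284812/39348453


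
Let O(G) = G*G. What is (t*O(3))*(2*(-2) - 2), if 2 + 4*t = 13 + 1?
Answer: -162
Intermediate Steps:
O(G) = G²
t = 3 (t = -½ + (13 + 1)/4 = -½ + (¼)*14 = -½ + 7/2 = 3)
(t*O(3))*(2*(-2) - 2) = (3*3²)*(2*(-2) - 2) = (3*9)*(-4 - 2) = 27*(-6) = -162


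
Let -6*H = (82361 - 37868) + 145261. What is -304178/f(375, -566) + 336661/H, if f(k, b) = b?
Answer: 14143922864/26850191 ≈ 526.77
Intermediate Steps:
H = -94877/3 (H = -((82361 - 37868) + 145261)/6 = -(44493 + 145261)/6 = -1/6*189754 = -94877/3 ≈ -31626.)
-304178/f(375, -566) + 336661/H = -304178/(-566) + 336661/(-94877/3) = -304178*(-1/566) + 336661*(-3/94877) = 152089/283 - 1009983/94877 = 14143922864/26850191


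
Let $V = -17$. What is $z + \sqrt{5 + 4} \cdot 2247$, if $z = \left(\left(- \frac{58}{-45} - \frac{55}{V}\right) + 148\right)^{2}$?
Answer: $\frac{17559457486}{585225} \approx 30005.0$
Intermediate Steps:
$z = \frac{13614455761}{585225}$ ($z = \left(\left(- \frac{58}{-45} - \frac{55}{-17}\right) + 148\right)^{2} = \left(\left(\left(-58\right) \left(- \frac{1}{45}\right) - - \frac{55}{17}\right) + 148\right)^{2} = \left(\left(\frac{58}{45} + \frac{55}{17}\right) + 148\right)^{2} = \left(\frac{3461}{765} + 148\right)^{2} = \left(\frac{116681}{765}\right)^{2} = \frac{13614455761}{585225} \approx 23264.0$)
$z + \sqrt{5 + 4} \cdot 2247 = \frac{13614455761}{585225} + \sqrt{5 + 4} \cdot 2247 = \frac{13614455761}{585225} + \sqrt{9} \cdot 2247 = \frac{13614455761}{585225} + 3 \cdot 2247 = \frac{13614455761}{585225} + 6741 = \frac{17559457486}{585225}$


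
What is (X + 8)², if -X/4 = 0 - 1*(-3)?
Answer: 16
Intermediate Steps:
X = -12 (X = -4*(0 - 1*(-3)) = -4*(0 + 3) = -4*3 = -12)
(X + 8)² = (-12 + 8)² = (-4)² = 16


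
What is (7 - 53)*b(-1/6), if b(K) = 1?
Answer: -46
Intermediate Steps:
(7 - 53)*b(-1/6) = (7 - 53)*1 = -46*1 = -46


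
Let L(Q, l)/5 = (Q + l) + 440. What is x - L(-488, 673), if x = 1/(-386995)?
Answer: -1209359376/386995 ≈ -3125.0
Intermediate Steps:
L(Q, l) = 2200 + 5*Q + 5*l (L(Q, l) = 5*((Q + l) + 440) = 5*(440 + Q + l) = 2200 + 5*Q + 5*l)
x = -1/386995 ≈ -2.5840e-6
x - L(-488, 673) = -1/386995 - (2200 + 5*(-488) + 5*673) = -1/386995 - (2200 - 2440 + 3365) = -1/386995 - 1*3125 = -1/386995 - 3125 = -1209359376/386995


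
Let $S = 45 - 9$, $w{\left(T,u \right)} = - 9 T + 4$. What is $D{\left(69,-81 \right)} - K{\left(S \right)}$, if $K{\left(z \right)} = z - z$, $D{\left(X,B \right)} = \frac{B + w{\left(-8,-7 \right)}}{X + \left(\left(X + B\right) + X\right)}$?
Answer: $- \frac{5}{126} \approx -0.039683$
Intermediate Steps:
$w{\left(T,u \right)} = 4 - 9 T$
$D{\left(X,B \right)} = \frac{76 + B}{B + 3 X}$ ($D{\left(X,B \right)} = \frac{B + \left(4 - -72\right)}{X + \left(\left(X + B\right) + X\right)} = \frac{B + \left(4 + 72\right)}{X + \left(\left(B + X\right) + X\right)} = \frac{B + 76}{X + \left(B + 2 X\right)} = \frac{76 + B}{B + 3 X}$)
$S = 36$
$K{\left(z \right)} = 0$
$D{\left(69,-81 \right)} - K{\left(S \right)} = \frac{76 - 81}{-81 + 3 \cdot 69} - 0 = \frac{1}{-81 + 207} \left(-5\right) + 0 = \frac{1}{126} \left(-5\right) + 0 = - \frac{5}{126} + 0 = - \frac{5}{126}$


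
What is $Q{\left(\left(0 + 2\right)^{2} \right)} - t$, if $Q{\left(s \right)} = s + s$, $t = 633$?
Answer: $-625$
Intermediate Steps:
$Q{\left(s \right)} = 2 s$
$Q{\left(\left(0 + 2\right)^{2} \right)} - t = 2 \left(0 + 2\right)^{2} - 633 = 2 \cdot 2^{2} - 633 = 2 \cdot 4 - 633 = 8 - 633 = -625$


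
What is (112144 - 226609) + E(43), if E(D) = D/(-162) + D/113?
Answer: -2095394183/18306 ≈ -1.1446e+5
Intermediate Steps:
E(D) = 49*D/18306 (E(D) = D*(-1/162) + D*(1/113) = -D/162 + D/113 = 49*D/18306)
(112144 - 226609) + E(43) = (112144 - 226609) + (49/18306)*43 = -114465 + 2107/18306 = -2095394183/18306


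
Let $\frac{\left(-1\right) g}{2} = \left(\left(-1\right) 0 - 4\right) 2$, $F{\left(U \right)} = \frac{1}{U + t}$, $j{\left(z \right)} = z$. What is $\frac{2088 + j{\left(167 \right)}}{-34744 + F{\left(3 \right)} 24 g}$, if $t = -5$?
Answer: $- \frac{205}{3176} \approx -0.064547$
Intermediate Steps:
$F{\left(U \right)} = \frac{1}{-5 + U}$ ($F{\left(U \right)} = \frac{1}{U - 5} = \frac{1}{-5 + U}$)
$g = 16$ ($g = - 2 \left(\left(-1\right) 0 - 4\right) 2 = - 2 \left(0 - 4\right) 2 = - 2 \left(\left(-4\right) 2\right) = \left(-2\right) \left(-8\right) = 16$)
$\frac{2088 + j{\left(167 \right)}}{-34744 + F{\left(3 \right)} 24 g} = \frac{2088 + 167}{-34744 + \frac{1}{-5 + 3} \cdot 24 \cdot 16} = \frac{2255}{-34744 + \frac{1}{-2} \cdot 24 \cdot 16} = \frac{2255}{-34744 + \left(- \frac{1}{2}\right) 24 \cdot 16} = \frac{2255}{-34744 - 192} = \frac{2255}{-34936} = 2255 \left(- \frac{1}{34936}\right) = - \frac{205}{3176}$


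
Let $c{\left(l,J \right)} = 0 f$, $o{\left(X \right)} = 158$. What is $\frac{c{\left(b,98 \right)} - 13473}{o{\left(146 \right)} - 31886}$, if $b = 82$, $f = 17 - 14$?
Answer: $\frac{4491}{10576} \approx 0.42464$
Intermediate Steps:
$f = 3$
$c{\left(l,J \right)} = 0$ ($c{\left(l,J \right)} = 0 \cdot 3 = 0$)
$\frac{c{\left(b,98 \right)} - 13473}{o{\left(146 \right)} - 31886} = \frac{0 - 13473}{158 - 31886} = - \frac{13473}{-31728} = \left(-13473\right) \left(- \frac{1}{31728}\right) = \frac{4491}{10576}$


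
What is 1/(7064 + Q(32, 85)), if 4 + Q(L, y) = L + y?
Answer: 1/7177 ≈ 0.00013933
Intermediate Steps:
Q(L, y) = -4 + L + y (Q(L, y) = -4 + (L + y) = -4 + L + y)
1/(7064 + Q(32, 85)) = 1/(7064 + (-4 + 32 + 85)) = 1/(7064 + 113) = 1/7177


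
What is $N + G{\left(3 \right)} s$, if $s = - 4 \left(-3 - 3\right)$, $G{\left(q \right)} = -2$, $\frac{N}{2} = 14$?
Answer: $-20$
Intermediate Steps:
$N = 28$ ($N = 2 \cdot 14 = 28$)
$s = 24$ ($s = \left(-4\right) \left(-6\right) = 24$)
$N + G{\left(3 \right)} s = 28 - 48 = -20$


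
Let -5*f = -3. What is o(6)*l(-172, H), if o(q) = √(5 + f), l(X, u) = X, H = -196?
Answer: -344*√35/5 ≈ -407.03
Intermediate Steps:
f = ⅗ (f = -⅕*(-3) = ⅗ ≈ 0.60000)
o(q) = 2*√35/5 (o(q) = √(5 + ⅗) = √(28/5) = 2*√35/5)
o(6)*l(-172, H) = (2*√35/5)*(-172) = -344*√35/5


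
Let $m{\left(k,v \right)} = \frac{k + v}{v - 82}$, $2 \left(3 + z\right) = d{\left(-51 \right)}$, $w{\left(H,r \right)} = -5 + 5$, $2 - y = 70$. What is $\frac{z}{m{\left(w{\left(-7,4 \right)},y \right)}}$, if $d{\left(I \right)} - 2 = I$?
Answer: $- \frac{4125}{68} \approx -60.662$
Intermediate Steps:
$y = -68$ ($y = 2 - 70 = -68$)
$d{\left(I \right)} = 2 + I$
$w{\left(H,r \right)} = 0$
$z = - \frac{55}{2}$ ($z = -3 + \frac{2 - 51}{2} = -3 + \frac{1}{2} \left(-49\right) = -3 - \frac{49}{2} = - \frac{55}{2} \approx -27.5$)
$m{\left(k,v \right)} = \frac{k + v}{-82 + v}$
$\frac{z}{m{\left(w{\left(-7,4 \right)},y \right)}} = - \frac{55}{2 \frac{0 - 68}{-82 - 68}} = - \frac{55}{2 \frac{1}{-150} \left(-68\right)} = - \frac{55}{2 \left(\left(- \frac{1}{150}\right) \left(-68\right)\right)} = - \frac{55}{2 \cdot \frac{34}{75}} = \left(- \frac{55}{2}\right) \frac{75}{34} = - \frac{4125}{68}$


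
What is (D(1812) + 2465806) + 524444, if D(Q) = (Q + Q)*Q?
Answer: 9556938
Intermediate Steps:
D(Q) = 2*Q² (D(Q) = (2*Q)*Q = 2*Q²)
(D(1812) + 2465806) + 524444 = (2*1812² + 2465806) + 524444 = (2*3283344 + 2465806) + 524444 = (6566688 + 2465806) + 524444 = 9032494 + 524444 = 9556938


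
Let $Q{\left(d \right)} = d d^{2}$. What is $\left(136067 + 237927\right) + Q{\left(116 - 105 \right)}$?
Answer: $375325$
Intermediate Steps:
$Q{\left(d \right)} = d^{3}$
$\left(136067 + 237927\right) + Q{\left(116 - 105 \right)} = \left(136067 + 237927\right) + \left(116 - 105\right)^{3} = 373994 + \left(116 - 105\right)^{3} = 373994 + 11^{3} = 373994 + 1331 = 375325$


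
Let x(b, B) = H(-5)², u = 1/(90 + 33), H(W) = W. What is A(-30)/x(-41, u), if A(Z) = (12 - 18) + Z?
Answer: -36/25 ≈ -1.4400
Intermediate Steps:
A(Z) = -6 + Z
u = 1/123 ≈ 0.0081301
x(b, B) = 25 (x(b, B) = (-5)² = 25)
A(-30)/x(-41, u) = (-6 - 30)/25 = -36*1/25 = -36/25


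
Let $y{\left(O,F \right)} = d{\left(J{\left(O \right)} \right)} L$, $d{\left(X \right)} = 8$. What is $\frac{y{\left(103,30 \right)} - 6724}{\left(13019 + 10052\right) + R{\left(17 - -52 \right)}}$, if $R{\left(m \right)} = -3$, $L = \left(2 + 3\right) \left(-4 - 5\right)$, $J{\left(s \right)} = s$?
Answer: $- \frac{1771}{5767} \approx -0.30709$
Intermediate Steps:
$L = -45$ ($L = 5 \left(-9\right) = -45$)
$y{\left(O,F \right)} = -360$ ($y{\left(O,F \right)} = 8 \left(-45\right) = -360$)
$\frac{y{\left(103,30 \right)} - 6724}{\left(13019 + 10052\right) + R{\left(17 - -52 \right)}} = \frac{-360 - 6724}{\left(13019 + 10052\right) - 3} = - \frac{7084}{23071 - 3} = - \frac{7084}{23068} = \left(-7084\right) \frac{1}{23068} = - \frac{1771}{5767}$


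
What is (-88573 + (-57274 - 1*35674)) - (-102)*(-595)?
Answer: -242211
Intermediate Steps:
(-88573 + (-57274 - 1*35674)) - (-102)*(-595) = (-88573 + (-57274 - 35674)) - 1*60690 = (-88573 - 92948) - 60690 = -181521 - 60690 = -242211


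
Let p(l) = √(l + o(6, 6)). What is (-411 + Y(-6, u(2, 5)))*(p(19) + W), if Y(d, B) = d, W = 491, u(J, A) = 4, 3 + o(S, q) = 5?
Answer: -204747 - 417*√21 ≈ -2.0666e+5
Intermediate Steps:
o(S, q) = 2 (o(S, q) = -3 + 5 = 2)
p(l) = √(2 + l) (p(l) = √(l + 2) = √(2 + l))
(-411 + Y(-6, u(2, 5)))*(p(19) + W) = (-411 - 6)*(√(2 + 19) + 491) = -417*(√21 + 491) = -417*(491 + √21) = -204747 - 417*√21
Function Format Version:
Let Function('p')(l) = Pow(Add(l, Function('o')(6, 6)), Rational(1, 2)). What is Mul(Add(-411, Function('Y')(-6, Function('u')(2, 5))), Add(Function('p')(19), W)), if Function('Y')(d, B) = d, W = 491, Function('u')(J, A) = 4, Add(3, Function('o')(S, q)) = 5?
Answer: Add(-204747, Mul(-417, Pow(21, Rational(1, 2)))) ≈ -2.0666e+5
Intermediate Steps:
Function('o')(S, q) = 2 (Function('o')(S, q) = Add(-3, 5) = 2)
Function('p')(l) = Pow(Add(2, l), Rational(1, 2)) (Function('p')(l) = Pow(Add(l, 2), Rational(1, 2)) = Pow(Add(2, l), Rational(1, 2)))
Mul(Add(-411, Function('Y')(-6, Function('u')(2, 5))), Add(Function('p')(19), W)) = Mul(Add(-411, -6), Add(Pow(Add(2, 19), Rational(1, 2)), 491)) = Mul(-417, Add(Pow(21, Rational(1, 2)), 491)) = Mul(-417, Add(491, Pow(21, Rational(1, 2)))) = Add(-204747, Mul(-417, Pow(21, Rational(1, 2))))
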